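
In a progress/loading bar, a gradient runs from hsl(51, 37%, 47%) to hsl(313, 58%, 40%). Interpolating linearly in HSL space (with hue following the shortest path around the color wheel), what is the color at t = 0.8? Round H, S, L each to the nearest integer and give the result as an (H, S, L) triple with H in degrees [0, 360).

Hue: 313 − 51 = 262°, but |262| > 180 so the shorter arc goes the other way: Δh = 262 − 360 = -98°.
H = 51 + 0.8 × (-98) = -27.4 → -27 → -27 mod 360 = 333°
S = 37 + 0.8 × (58 − 37) = 53.8 → 54%
L = 47 + 0.8 × (40 − 47) = 41.4 → 41%

(333, 54, 41)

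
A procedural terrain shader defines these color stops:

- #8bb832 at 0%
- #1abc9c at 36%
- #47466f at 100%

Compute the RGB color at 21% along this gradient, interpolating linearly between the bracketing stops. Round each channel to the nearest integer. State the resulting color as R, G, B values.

21% lies between the 0% and 36% stops, so the local fraction is t = (21 − 0)/(36 − 0) = 21/36 ≈ 0.5833.
#8bb832 → (139, 184, 50); #1abc9c → (26, 188, 156).
R = 139 + 0.5833 × (26 − 139) = 73.087 → 73
G = 184 + 0.5833 × (188 − 184) = 186.333 → 186
B = 50 + 0.5833 × (156 − 50) = 111.83 → 112

(73, 186, 112)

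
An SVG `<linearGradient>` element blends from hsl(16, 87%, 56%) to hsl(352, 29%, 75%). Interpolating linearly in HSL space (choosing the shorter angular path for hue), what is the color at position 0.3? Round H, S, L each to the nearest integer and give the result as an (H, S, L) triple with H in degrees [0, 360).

Hue: 352 − 16 = 336°, but |336| > 180 so the shorter arc goes the other way: Δh = 336 − 360 = -24°.
H = 16 + 0.3 × (-24) = 8.8 → 9°
S = 87 + 0.3 × (29 − 87) = 69.6 → 70%
L = 56 + 0.3 × (75 − 56) = 61.7 → 62%

(9, 70, 62)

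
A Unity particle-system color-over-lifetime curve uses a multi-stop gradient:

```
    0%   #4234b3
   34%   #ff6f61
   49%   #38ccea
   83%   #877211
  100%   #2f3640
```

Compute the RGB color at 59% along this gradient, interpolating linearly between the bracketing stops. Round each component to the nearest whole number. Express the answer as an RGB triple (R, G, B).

59% lies between the 49% and 83% stops, so the local fraction is t = (59 − 49)/(83 − 49) = 10/34 ≈ 0.2941.
#38ccea → (56, 204, 234); #877211 → (135, 114, 17).
R = 56 + 0.2941 × (135 − 56) = 79.234 → 79
G = 204 + 0.2941 × (114 − 204) = 177.531 → 178
B = 234 + 0.2941 × (17 − 234) = 170.18 → 170

(79, 178, 170)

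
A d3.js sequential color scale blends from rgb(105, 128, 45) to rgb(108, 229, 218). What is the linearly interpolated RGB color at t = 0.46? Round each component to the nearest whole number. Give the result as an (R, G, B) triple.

(106, 174, 125)

R = 105 + 0.46 × (108 − 105) = 105 + 0.46 × 3 = 106.38 → 106
G = 128 + 0.46 × (229 − 128) = 128 + 0.46 × 101 = 174.46 → 174
B = 45 + 0.46 × (218 − 45) = 45 + 0.46 × 173 = 124.58 → 125
So the blended color is (106, 174, 125), about #6aae7d.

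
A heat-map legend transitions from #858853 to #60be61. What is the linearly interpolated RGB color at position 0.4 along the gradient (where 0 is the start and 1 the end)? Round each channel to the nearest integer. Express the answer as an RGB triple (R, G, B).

(118, 158, 89)

#858853 → (133, 136, 83); #60be61 → (96, 190, 97).
R = 133 + 0.4 × (96 − 133) = 133 + 0.4 × -37 = 118.2 → 118
G = 136 + 0.4 × (190 − 136) = 136 + 0.4 × 54 = 157.6 → 158
B = 83 + 0.4 × (97 − 83) = 83 + 0.4 × 14 = 88.6 → 89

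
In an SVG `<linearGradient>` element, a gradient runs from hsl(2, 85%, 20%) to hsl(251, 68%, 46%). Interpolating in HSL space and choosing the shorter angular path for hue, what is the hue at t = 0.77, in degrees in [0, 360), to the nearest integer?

277

Hue: 251 − 2 = 249°, but |249| > 180 so the shorter arc goes the other way: Δh = 249 − 360 = -111°.
H = 2 + 0.77 × (-111) = -83.47 → -83 → -83 mod 360 = 277°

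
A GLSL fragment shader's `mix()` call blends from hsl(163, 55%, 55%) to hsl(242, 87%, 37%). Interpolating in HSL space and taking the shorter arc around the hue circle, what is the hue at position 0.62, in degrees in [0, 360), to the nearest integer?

Hue arc: Δh = 242 − 163 = 79° (|Δh| ≤ 180, already the shorter path).
H = 163 + 0.62 × (79) = 211.98 → 212°

212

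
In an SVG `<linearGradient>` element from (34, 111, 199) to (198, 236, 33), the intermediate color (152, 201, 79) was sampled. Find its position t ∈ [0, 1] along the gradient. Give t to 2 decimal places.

Invert the lerp on the B channel (largest span, 166): t = (79 − 199) / (33 − 199) = -120/-166 = 0.72289.
Check on R: (152 − 34)/(198 − 34) = 0.7195 ✓

0.72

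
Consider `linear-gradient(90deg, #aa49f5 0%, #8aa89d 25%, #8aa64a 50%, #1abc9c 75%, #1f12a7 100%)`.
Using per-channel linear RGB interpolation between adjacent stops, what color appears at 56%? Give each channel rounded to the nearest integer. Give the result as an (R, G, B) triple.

56% lies between the 50% and 75% stops, so the local fraction is t = (56 − 50)/(75 − 50) = 6/25 ≈ 0.24.
#8aa64a → (138, 166, 74); #1abc9c → (26, 188, 156).
R = 138 + 0.24 × (26 − 138) = 111.12 → 111
G = 166 + 0.24 × (188 − 166) = 171.28 → 171
B = 74 + 0.24 × (156 − 74) = 93.68 → 94

(111, 171, 94)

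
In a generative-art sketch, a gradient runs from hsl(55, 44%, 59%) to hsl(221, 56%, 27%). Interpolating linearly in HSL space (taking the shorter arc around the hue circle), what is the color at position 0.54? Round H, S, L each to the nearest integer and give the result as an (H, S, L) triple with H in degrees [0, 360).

Hue arc: Δh = 221 − 55 = 166° (|Δh| ≤ 180, already the shorter path).
H = 55 + 0.54 × (166) = 144.64 → 145°
S = 44 + 0.54 × (56 − 44) = 50.48 → 50%
L = 59 + 0.54 × (27 − 59) = 41.72 → 42%

(145, 50, 42)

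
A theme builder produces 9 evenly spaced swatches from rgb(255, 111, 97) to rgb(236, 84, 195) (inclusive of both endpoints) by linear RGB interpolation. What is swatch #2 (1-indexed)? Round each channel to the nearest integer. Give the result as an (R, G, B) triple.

(253, 108, 109)

With 9 swatches and endpoints inclusive, swatch 2 sits at t = (2 − 1)/(9 − 1) = 1/8 ≈ 0.125.
R = 255 + 0.125 × (236 − 255) = 252.625 → 253
G = 111 + 0.125 × (84 − 111) = 107.625 → 108
B = 97 + 0.125 × (195 − 97) = 109.25 → 109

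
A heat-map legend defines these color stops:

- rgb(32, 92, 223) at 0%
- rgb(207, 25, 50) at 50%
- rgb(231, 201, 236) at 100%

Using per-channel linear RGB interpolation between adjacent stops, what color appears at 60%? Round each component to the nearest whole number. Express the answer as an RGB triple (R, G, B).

(212, 60, 87)

60% lies between the 50% and 100% stops, so the local fraction is t = (60 − 50)/(100 − 50) = 10/50 ≈ 0.2.
R = 207 + 0.2 × (231 − 207) = 211.8 → 212
G = 25 + 0.2 × (201 − 25) = 60.2 → 60
B = 50 + 0.2 × (236 − 50) = 87.2 → 87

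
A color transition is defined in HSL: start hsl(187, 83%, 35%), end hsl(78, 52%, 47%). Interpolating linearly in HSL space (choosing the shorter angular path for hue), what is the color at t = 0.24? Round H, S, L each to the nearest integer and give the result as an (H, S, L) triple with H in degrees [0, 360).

(161, 76, 38)

Hue arc: Δh = 78 − 187 = -109° (|Δh| ≤ 180, already the shorter path).
H = 187 + 0.24 × (-109) = 160.84 → 161°
S = 83 + 0.24 × (52 − 83) = 75.56 → 76%
L = 35 + 0.24 × (47 − 35) = 37.88 → 38%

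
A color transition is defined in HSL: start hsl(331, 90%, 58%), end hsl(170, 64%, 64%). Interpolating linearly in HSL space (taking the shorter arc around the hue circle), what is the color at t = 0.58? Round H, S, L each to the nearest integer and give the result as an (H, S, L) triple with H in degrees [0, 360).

(238, 75, 61)

Hue arc: Δh = 170 − 331 = -161° (|Δh| ≤ 180, already the shorter path).
H = 331 + 0.58 × (-161) = 237.62 → 238°
S = 90 + 0.58 × (64 − 90) = 74.92 → 75%
L = 58 + 0.58 × (64 − 58) = 61.48 → 61%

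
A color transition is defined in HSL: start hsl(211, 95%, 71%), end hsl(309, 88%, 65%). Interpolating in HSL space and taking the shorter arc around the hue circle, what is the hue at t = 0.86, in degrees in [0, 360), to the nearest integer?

295

Hue arc: Δh = 309 − 211 = 98° (|Δh| ≤ 180, already the shorter path).
H = 211 + 0.86 × (98) = 295.28 → 295°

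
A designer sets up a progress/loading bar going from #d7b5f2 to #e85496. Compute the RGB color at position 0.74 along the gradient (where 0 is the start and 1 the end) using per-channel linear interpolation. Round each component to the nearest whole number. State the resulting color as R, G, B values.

#d7b5f2 → (215, 181, 242); #e85496 → (232, 84, 150).
R = 215 + 0.74 × (232 − 215) = 215 + 0.74 × 17 = 227.58 → 228
G = 181 + 0.74 × (84 − 181) = 181 + 0.74 × -97 = 109.22 → 109
B = 242 + 0.74 × (150 − 242) = 242 + 0.74 × -92 = 173.92 → 174

(228, 109, 174)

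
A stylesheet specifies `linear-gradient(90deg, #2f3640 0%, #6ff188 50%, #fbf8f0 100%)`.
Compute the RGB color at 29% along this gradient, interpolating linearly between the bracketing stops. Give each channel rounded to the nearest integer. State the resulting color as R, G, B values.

29% lies between the 0% and 50% stops, so the local fraction is t = (29 − 0)/(50 − 0) = 29/50 ≈ 0.58.
#2f3640 → (47, 54, 64); #6ff188 → (111, 241, 136).
R = 47 + 0.58 × (111 − 47) = 84.12 → 84
G = 54 + 0.58 × (241 − 54) = 162.46 → 162
B = 64 + 0.58 × (136 − 64) = 105.76 → 106

(84, 162, 106)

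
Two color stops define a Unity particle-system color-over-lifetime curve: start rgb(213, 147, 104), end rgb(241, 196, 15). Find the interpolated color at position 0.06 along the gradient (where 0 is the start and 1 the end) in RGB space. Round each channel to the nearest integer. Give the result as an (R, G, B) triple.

(215, 150, 99)

R = 213 + 0.06 × (241 − 213) = 213 + 0.06 × 28 = 214.68 → 215
G = 147 + 0.06 × (196 − 147) = 147 + 0.06 × 49 = 149.94 → 150
B = 104 + 0.06 × (15 − 104) = 104 + 0.06 × -89 = 98.66 → 99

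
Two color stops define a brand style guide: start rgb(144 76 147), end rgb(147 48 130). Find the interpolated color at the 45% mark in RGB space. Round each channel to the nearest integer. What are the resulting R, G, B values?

45% corresponds to t = 0.45.
R = 144 + 0.45 × (147 − 144) = 144 + 0.45 × 3 = 145.35 → 145
G = 76 + 0.45 × (48 − 76) = 76 + 0.45 × -28 = 63.4 → 63
B = 147 + 0.45 × (130 − 147) = 147 + 0.45 × -17 = 139.35 → 139

(145, 63, 139)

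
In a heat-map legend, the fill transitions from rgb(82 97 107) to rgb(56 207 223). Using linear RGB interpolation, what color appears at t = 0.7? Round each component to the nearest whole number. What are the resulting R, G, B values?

R = 82 + 0.7 × (56 − 82) = 82 + 0.7 × -26 = 63.8 → 64
G = 97 + 0.7 × (207 − 97) = 97 + 0.7 × 110 = 174 → 174
B = 107 + 0.7 × (223 − 107) = 107 + 0.7 × 116 = 188.2 → 188
So the blended color is (64, 174, 188), about #40aebc.

(64, 174, 188)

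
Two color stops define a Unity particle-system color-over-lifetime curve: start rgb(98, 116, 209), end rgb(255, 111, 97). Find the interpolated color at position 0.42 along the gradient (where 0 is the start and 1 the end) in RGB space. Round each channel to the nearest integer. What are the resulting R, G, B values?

(164, 114, 162)

R = 98 + 0.42 × (255 − 98) = 98 + 0.42 × 157 = 163.94 → 164
G = 116 + 0.42 × (111 − 116) = 116 + 0.42 × -5 = 113.9 → 114
B = 209 + 0.42 × (97 − 209) = 209 + 0.42 × -112 = 161.96 → 162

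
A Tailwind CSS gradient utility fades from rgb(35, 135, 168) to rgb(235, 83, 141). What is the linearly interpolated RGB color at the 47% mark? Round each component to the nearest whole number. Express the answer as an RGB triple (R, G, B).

47% corresponds to t = 0.47.
R = 35 + 0.47 × (235 − 35) = 35 + 0.47 × 200 = 129 → 129
G = 135 + 0.47 × (83 − 135) = 135 + 0.47 × -52 = 110.56 → 111
B = 168 + 0.47 × (141 − 168) = 168 + 0.47 × -27 = 155.31 → 155
So the blended color is (129, 111, 155), about #816f9b.

(129, 111, 155)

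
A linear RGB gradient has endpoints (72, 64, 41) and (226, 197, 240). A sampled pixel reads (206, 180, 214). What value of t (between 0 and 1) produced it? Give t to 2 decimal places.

0.87

Invert the lerp on the B channel (largest span, 199): t = (214 − 41) / (240 − 41) = 173/199 = 0.86935.
Check on R: (206 − 72)/(226 − 72) = 0.8701 ✓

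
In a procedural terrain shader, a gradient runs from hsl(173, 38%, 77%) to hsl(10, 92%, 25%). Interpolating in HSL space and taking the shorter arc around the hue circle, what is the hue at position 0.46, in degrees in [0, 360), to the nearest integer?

98

Hue arc: Δh = 10 − 173 = -163° (|Δh| ≤ 180, already the shorter path).
H = 173 + 0.46 × (-163) = 98.02 → 98°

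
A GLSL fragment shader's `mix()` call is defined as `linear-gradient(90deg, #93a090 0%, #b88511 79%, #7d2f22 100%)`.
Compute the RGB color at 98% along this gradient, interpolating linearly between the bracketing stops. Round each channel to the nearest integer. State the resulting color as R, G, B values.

(131, 55, 32)

98% lies between the 79% and 100% stops, so the local fraction is t = (98 − 79)/(100 − 79) = 19/21 ≈ 0.9048.
#b88511 → (184, 133, 17); #7d2f22 → (125, 47, 34).
R = 184 + 0.9048 × (125 − 184) = 130.617 → 131
G = 133 + 0.9048 × (47 − 133) = 55.187 → 55
B = 17 + 0.9048 × (34 − 17) = 32.382 → 32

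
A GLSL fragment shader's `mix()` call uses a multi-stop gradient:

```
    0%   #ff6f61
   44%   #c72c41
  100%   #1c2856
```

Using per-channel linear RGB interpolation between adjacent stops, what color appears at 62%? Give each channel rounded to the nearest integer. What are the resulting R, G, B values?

62% lies between the 44% and 100% stops, so the local fraction is t = (62 − 44)/(100 − 44) = 18/56 ≈ 0.3214.
#c72c41 → (199, 44, 65); #1c2856 → (28, 40, 86).
R = 199 + 0.3214 × (28 − 199) = 144.041 → 144
G = 44 + 0.3214 × (40 − 44) = 42.714 → 43
B = 65 + 0.3214 × (86 − 65) = 71.749 → 72

(144, 43, 72)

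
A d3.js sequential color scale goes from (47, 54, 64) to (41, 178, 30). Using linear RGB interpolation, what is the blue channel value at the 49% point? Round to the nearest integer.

47

B = 64 + 0.49 × (30 − 64) = 47.34 → 47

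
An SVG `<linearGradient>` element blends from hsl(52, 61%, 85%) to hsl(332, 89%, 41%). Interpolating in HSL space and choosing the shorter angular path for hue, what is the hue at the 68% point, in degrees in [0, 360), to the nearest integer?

358

Hue: 332 − 52 = 280°, but |280| > 180 so the shorter arc goes the other way: Δh = 280 − 360 = -80°.
H = 52 + 0.68 × (-80) = -2.4 → -2 → -2 mod 360 = 358°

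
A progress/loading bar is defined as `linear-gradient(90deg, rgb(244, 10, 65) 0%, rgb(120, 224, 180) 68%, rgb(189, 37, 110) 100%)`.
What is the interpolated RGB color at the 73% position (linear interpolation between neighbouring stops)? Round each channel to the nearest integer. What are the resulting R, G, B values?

(131, 195, 169)

73% lies between the 68% and 100% stops, so the local fraction is t = (73 − 68)/(100 − 68) = 5/32 ≈ 0.1562.
R = 120 + 0.1562 × (189 − 120) = 130.778 → 131
G = 224 + 0.1562 × (37 − 224) = 194.791 → 195
B = 180 + 0.1562 × (110 − 180) = 169.066 → 169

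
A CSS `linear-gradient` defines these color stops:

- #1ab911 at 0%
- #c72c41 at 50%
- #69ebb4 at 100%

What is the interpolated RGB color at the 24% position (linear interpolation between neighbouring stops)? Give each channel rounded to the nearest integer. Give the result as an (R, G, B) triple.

24% lies between the 0% and 50% stops, so the local fraction is t = (24 − 0)/(50 − 0) = 24/50 ≈ 0.48.
#1ab911 → (26, 185, 17); #c72c41 → (199, 44, 65).
R = 26 + 0.48 × (199 − 26) = 109.04 → 109
G = 185 + 0.48 × (44 − 185) = 117.32 → 117
B = 17 + 0.48 × (65 − 17) = 40.04 → 40

(109, 117, 40)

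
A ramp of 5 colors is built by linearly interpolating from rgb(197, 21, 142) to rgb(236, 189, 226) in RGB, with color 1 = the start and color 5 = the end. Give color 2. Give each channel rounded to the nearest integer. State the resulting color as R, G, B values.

With 5 swatches and endpoints inclusive, swatch 2 sits at t = (2 − 1)/(5 − 1) = 1/4 ≈ 0.25.
R = 197 + 0.25 × (236 − 197) = 206.75 → 207
G = 21 + 0.25 × (189 − 21) = 63 → 63
B = 142 + 0.25 × (226 − 142) = 163 → 163

(207, 63, 163)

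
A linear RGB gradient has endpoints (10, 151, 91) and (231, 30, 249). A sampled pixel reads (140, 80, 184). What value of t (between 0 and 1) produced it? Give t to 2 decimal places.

0.59

Invert the lerp on the R channel (largest span, 221): t = (140 − 10) / (231 − 10) = 130/221 = 0.58824.
Check on G: (80 − 151)/(30 − 151) = 0.5868 ✓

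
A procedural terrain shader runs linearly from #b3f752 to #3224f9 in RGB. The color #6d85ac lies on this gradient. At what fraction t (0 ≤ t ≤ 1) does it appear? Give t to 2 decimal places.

Invert the lerp on the G channel (largest span, 211): t = (133 − 247) / (36 − 247) = -114/-211 = 0.54028.
Check on R: (109 − 179)/(50 − 179) = 0.5426 ✓

0.54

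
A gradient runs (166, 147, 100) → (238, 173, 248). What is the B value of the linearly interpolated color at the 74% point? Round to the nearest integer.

210

B = 100 + 0.74 × (248 − 100) = 209.52 → 210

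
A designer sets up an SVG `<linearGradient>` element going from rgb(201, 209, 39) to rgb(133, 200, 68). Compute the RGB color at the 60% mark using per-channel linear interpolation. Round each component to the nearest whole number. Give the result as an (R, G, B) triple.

(160, 204, 56)

60% corresponds to t = 0.6.
R = 201 + 0.6 × (133 − 201) = 201 + 0.6 × -68 = 160.2 → 160
G = 209 + 0.6 × (200 − 209) = 209 + 0.6 × -9 = 203.6 → 204
B = 39 + 0.6 × (68 − 39) = 39 + 0.6 × 29 = 56.4 → 56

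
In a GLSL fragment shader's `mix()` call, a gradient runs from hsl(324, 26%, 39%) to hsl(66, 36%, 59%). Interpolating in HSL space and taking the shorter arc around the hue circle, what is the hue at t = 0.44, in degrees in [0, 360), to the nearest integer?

Hue: 66 − 324 = -258°, but |-258| > 180 so the shorter arc goes the other way: Δh = -258 + 360 = 102°.
H = 324 + 0.44 × (102) = 368.88 → 369 → 369 mod 360 = 9°

9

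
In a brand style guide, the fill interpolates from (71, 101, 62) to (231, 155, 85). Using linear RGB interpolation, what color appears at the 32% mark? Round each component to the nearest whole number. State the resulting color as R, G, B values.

32% corresponds to t = 0.32.
R = 71 + 0.32 × (231 − 71) = 71 + 0.32 × 160 = 122.2 → 122
G = 101 + 0.32 × (155 − 101) = 101 + 0.32 × 54 = 118.28 → 118
B = 62 + 0.32 × (85 − 62) = 62 + 0.32 × 23 = 69.36 → 69

(122, 118, 69)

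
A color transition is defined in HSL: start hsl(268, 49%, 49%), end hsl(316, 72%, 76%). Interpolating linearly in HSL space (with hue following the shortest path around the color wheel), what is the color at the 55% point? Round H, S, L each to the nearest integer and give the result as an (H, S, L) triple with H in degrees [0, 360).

Hue arc: Δh = 316 − 268 = 48° (|Δh| ≤ 180, already the shorter path).
H = 268 + 0.55 × (48) = 294.4 → 294°
S = 49 + 0.55 × (72 − 49) = 61.65 → 62%
L = 49 + 0.55 × (76 − 49) = 63.85 → 64%

(294, 62, 64)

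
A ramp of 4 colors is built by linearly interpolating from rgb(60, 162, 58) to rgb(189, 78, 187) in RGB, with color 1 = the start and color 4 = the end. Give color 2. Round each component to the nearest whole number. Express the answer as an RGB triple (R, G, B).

(103, 134, 101)

With 4 swatches and endpoints inclusive, swatch 2 sits at t = (2 − 1)/(4 − 1) = 1/3 ≈ 0.3333.
R = 60 + 0.3333 × (189 − 60) = 102.996 → 103
G = 162 + 0.3333 × (78 − 162) = 134.003 → 134
B = 58 + 0.3333 × (187 − 58) = 100.996 → 101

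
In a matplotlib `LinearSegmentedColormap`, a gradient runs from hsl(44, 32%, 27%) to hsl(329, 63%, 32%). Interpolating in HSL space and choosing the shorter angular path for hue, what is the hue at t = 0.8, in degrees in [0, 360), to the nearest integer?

344

Hue: 329 − 44 = 285°, but |285| > 180 so the shorter arc goes the other way: Δh = 285 − 360 = -75°.
H = 44 + 0.8 × (-75) = -16 → -16 → -16 mod 360 = 344°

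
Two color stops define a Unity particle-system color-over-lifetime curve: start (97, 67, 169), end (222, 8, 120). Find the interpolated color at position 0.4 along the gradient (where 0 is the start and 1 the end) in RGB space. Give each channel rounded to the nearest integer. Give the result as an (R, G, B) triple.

(147, 43, 149)

R = 97 + 0.4 × (222 − 97) = 97 + 0.4 × 125 = 147 → 147
G = 67 + 0.4 × (8 − 67) = 67 + 0.4 × -59 = 43.4 → 43
B = 169 + 0.4 × (120 − 169) = 169 + 0.4 × -49 = 149.4 → 149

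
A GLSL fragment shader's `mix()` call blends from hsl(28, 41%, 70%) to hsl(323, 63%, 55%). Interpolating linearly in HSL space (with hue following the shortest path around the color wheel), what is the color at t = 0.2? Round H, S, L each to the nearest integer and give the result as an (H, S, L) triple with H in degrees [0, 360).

(15, 45, 67)

Hue: 323 − 28 = 295°, but |295| > 180 so the shorter arc goes the other way: Δh = 295 − 360 = -65°.
H = 28 + 0.2 × (-65) = 15 → 15°
S = 41 + 0.2 × (63 − 41) = 45.4 → 45%
L = 70 + 0.2 × (55 − 70) = 67 → 67%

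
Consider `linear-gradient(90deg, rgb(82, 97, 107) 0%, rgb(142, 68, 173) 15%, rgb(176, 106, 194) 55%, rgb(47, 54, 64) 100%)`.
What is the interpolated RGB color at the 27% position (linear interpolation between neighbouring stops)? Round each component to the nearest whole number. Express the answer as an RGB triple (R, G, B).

27% lies between the 15% and 55% stops, so the local fraction is t = (27 − 15)/(55 − 15) = 12/40 ≈ 0.3.
R = 142 + 0.3 × (176 − 142) = 152.2 → 152
G = 68 + 0.3 × (106 − 68) = 79.4 → 79
B = 173 + 0.3 × (194 − 173) = 179.3 → 179

(152, 79, 179)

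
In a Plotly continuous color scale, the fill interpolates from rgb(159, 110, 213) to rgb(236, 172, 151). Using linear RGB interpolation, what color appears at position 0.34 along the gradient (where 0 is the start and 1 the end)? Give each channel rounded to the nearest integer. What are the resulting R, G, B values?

(185, 131, 192)

R = 159 + 0.34 × (236 − 159) = 159 + 0.34 × 77 = 185.18 → 185
G = 110 + 0.34 × (172 − 110) = 110 + 0.34 × 62 = 131.08 → 131
B = 213 + 0.34 × (151 − 213) = 213 + 0.34 × -62 = 191.92 → 192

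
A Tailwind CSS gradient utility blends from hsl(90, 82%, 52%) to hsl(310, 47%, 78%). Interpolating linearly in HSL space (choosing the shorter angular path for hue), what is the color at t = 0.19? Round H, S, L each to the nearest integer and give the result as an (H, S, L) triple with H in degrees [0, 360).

(63, 75, 57)

Hue: 310 − 90 = 220°, but |220| > 180 so the shorter arc goes the other way: Δh = 220 − 360 = -140°.
H = 90 + 0.19 × (-140) = 63.4 → 63°
S = 82 + 0.19 × (47 − 82) = 75.35 → 75%
L = 52 + 0.19 × (78 − 52) = 56.94 → 57%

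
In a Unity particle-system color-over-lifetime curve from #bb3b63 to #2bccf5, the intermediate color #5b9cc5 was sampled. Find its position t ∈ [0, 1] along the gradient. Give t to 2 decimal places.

Invert the lerp on the B channel (largest span, 146): t = (197 − 99) / (245 − 99) = 98/146 = 0.67123.
Check on R: (91 − 187)/(43 − 187) = 0.6667 ✓

0.67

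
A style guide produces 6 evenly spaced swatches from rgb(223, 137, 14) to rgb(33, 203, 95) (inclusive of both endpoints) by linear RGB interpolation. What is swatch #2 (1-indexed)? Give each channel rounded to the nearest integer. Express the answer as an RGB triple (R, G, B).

With 6 swatches and endpoints inclusive, swatch 2 sits at t = (2 − 1)/(6 − 1) = 1/5 ≈ 0.2.
R = 223 + 0.2 × (33 − 223) = 185 → 185
G = 137 + 0.2 × (203 − 137) = 150.2 → 150
B = 14 + 0.2 × (95 − 14) = 30.2 → 30

(185, 150, 30)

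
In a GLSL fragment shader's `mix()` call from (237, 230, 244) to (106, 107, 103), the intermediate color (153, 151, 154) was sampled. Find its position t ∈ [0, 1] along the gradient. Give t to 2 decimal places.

Invert the lerp on the B channel (largest span, 141): t = (154 − 244) / (103 − 244) = -90/-141 = 0.6383.
Check on R: (153 − 237)/(106 − 237) = 0.6412 ✓

0.64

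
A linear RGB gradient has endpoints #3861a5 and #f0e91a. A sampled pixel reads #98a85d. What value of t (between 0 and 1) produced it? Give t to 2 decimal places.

Invert the lerp on the R channel (largest span, 184): t = (152 − 56) / (240 − 56) = 96/184 = 0.52174.
Check on G: (168 − 97)/(233 − 97) = 0.5221 ✓

0.52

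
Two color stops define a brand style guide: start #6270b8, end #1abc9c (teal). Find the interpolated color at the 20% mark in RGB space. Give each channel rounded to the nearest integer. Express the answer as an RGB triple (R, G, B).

#6270b8 → (98, 112, 184); #1abc9c → (26, 188, 156).
20% corresponds to t = 0.2.
R = 98 + 0.2 × (26 − 98) = 98 + 0.2 × -72 = 83.6 → 84
G = 112 + 0.2 × (188 − 112) = 112 + 0.2 × 76 = 127.2 → 127
B = 184 + 0.2 × (156 − 184) = 184 + 0.2 × -28 = 178.4 → 178

(84, 127, 178)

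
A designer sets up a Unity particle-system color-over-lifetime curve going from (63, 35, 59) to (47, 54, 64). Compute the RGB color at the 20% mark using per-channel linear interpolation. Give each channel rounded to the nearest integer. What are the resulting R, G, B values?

20% corresponds to t = 0.2.
R = 63 + 0.2 × (47 − 63) = 63 + 0.2 × -16 = 59.8 → 60
G = 35 + 0.2 × (54 − 35) = 35 + 0.2 × 19 = 38.8 → 39
B = 59 + 0.2 × (64 − 59) = 59 + 0.2 × 5 = 60 → 60

(60, 39, 60)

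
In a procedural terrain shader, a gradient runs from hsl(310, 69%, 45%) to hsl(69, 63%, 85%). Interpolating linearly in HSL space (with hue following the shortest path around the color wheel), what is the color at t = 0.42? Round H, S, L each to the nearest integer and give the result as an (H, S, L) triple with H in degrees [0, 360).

(0, 66, 62)

Hue: 69 − 310 = -241°, but |-241| > 180 so the shorter arc goes the other way: Δh = -241 + 360 = 119°.
H = 310 + 0.42 × (119) = 359.98 → 360 → 360 mod 360 = 0°
S = 69 + 0.42 × (63 − 69) = 66.48 → 66%
L = 45 + 0.42 × (85 − 45) = 61.8 → 62%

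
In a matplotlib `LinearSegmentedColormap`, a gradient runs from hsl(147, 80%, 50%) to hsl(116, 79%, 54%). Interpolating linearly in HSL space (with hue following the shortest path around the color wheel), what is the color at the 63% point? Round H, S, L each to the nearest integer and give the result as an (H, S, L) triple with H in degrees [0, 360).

Hue arc: Δh = 116 − 147 = -31° (|Δh| ≤ 180, already the shorter path).
H = 147 + 0.63 × (-31) = 127.47 → 127°
S = 80 + 0.63 × (79 − 80) = 79.37 → 79%
L = 50 + 0.63 × (54 − 50) = 52.52 → 53%

(127, 79, 53)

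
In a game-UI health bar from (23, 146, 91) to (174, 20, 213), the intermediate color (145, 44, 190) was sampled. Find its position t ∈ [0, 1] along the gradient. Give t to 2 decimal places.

0.81

Invert the lerp on the R channel (largest span, 151): t = (145 − 23) / (174 − 23) = 122/151 = 0.80795.
Check on G: (44 − 146)/(20 − 146) = 0.8095 ✓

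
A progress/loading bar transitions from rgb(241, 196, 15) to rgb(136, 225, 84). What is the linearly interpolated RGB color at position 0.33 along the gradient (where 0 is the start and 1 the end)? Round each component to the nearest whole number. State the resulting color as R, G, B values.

R = 241 + 0.33 × (136 − 241) = 241 + 0.33 × -105 = 206.35 → 206
G = 196 + 0.33 × (225 − 196) = 196 + 0.33 × 29 = 205.57 → 206
B = 15 + 0.33 × (84 − 15) = 15 + 0.33 × 69 = 37.77 → 38

(206, 206, 38)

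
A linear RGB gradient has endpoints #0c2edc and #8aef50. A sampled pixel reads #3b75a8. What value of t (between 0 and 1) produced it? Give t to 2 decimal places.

0.37

Invert the lerp on the G channel (largest span, 193): t = (117 − 46) / (239 − 46) = 71/193 = 0.36788.
Check on R: (59 − 12)/(138 − 12) = 0.373 ✓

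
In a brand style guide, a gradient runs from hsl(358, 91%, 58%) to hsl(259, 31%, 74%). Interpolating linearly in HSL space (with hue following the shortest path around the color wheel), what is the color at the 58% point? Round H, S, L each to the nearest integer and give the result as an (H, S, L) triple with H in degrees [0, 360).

Hue arc: Δh = 259 − 358 = -99° (|Δh| ≤ 180, already the shorter path).
H = 358 + 0.58 × (-99) = 300.58 → 301°
S = 91 + 0.58 × (31 − 91) = 56.2 → 56%
L = 58 + 0.58 × (74 − 58) = 67.28 → 67%

(301, 56, 67)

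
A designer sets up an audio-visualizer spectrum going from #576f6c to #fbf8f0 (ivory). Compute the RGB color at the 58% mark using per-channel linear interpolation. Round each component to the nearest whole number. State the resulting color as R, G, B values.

(182, 190, 185)

#576f6c → (87, 111, 108); #fbf8f0 → (251, 248, 240).
58% corresponds to t = 0.58.
R = 87 + 0.58 × (251 − 87) = 87 + 0.58 × 164 = 182.12 → 182
G = 111 + 0.58 × (248 − 111) = 111 + 0.58 × 137 = 190.46 → 190
B = 108 + 0.58 × (240 − 108) = 108 + 0.58 × 132 = 184.56 → 185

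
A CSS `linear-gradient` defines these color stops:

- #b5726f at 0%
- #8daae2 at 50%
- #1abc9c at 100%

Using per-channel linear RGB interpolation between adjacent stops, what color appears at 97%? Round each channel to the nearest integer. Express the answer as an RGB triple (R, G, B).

97% lies between the 50% and 100% stops, so the local fraction is t = (97 − 50)/(100 − 50) = 47/50 ≈ 0.94.
#8daae2 → (141, 170, 226); #1abc9c → (26, 188, 156).
R = 141 + 0.94 × (26 − 141) = 32.9 → 33
G = 170 + 0.94 × (188 − 170) = 186.92 → 187
B = 226 + 0.94 × (156 − 226) = 160.2 → 160

(33, 187, 160)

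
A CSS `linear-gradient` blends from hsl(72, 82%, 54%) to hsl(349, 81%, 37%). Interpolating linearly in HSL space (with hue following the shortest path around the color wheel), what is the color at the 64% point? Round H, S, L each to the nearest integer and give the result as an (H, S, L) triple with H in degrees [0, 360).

Hue: 349 − 72 = 277°, but |277| > 180 so the shorter arc goes the other way: Δh = 277 − 360 = -83°.
H = 72 + 0.64 × (-83) = 18.88 → 19°
S = 82 + 0.64 × (81 − 82) = 81.36 → 81%
L = 54 + 0.64 × (37 − 54) = 43.12 → 43%

(19, 81, 43)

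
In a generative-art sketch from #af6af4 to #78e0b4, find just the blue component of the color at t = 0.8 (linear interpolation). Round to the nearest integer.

193

B₁ = 244 (from #af6af4), B₂ = 180 (from #78e0b4).
B = 244 + 0.8 × (180 − 244) = 192.8 → 193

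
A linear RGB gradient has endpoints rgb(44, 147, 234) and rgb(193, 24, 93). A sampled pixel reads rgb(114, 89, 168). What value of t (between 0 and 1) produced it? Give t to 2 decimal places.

Invert the lerp on the R channel (largest span, 149): t = (114 − 44) / (193 − 44) = 70/149 = 0.4698.
Check on G: (89 − 147)/(24 − 147) = 0.4715 ✓

0.47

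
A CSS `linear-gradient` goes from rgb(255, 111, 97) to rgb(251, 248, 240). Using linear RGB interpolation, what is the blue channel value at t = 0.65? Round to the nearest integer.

B = 97 + 0.65 × (240 − 97) = 189.95 → 190

190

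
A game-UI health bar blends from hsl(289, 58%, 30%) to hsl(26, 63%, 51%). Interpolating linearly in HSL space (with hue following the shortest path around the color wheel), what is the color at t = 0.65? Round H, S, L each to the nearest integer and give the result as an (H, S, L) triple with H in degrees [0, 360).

(352, 61, 44)

Hue: 26 − 289 = -263°, but |-263| > 180 so the shorter arc goes the other way: Δh = -263 + 360 = 97°.
H = 289 + 0.65 × (97) = 352.05 → 352°
S = 58 + 0.65 × (63 − 58) = 61.25 → 61%
L = 30 + 0.65 × (51 − 30) = 43.65 → 44%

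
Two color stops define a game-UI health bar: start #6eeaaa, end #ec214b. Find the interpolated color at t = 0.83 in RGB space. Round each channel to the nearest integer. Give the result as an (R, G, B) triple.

#6eeaaa → (110, 234, 170); #ec214b → (236, 33, 75).
R = 110 + 0.83 × (236 − 110) = 110 + 0.83 × 126 = 214.58 → 215
G = 234 + 0.83 × (33 − 234) = 234 + 0.83 × -201 = 67.17 → 67
B = 170 + 0.83 × (75 − 170) = 170 + 0.83 × -95 = 91.15 → 91
So the blended color is (215, 67, 91), about #d7435b.

(215, 67, 91)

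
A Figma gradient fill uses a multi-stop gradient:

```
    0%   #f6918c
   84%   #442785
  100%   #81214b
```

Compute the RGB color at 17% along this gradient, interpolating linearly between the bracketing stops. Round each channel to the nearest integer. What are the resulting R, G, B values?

17% lies between the 0% and 84% stops, so the local fraction is t = (17 − 0)/(84 − 0) = 17/84 ≈ 0.2024.
#f6918c → (246, 145, 140); #442785 → (68, 39, 133).
R = 246 + 0.2024 × (68 − 246) = 209.973 → 210
G = 145 + 0.2024 × (39 − 145) = 123.546 → 124
B = 140 + 0.2024 × (133 − 140) = 138.583 → 139

(210, 124, 139)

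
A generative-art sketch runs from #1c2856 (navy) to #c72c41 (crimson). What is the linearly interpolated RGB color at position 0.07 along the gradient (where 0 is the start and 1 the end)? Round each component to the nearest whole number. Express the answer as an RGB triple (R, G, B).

(40, 40, 85)

#1c2856 → (28, 40, 86); #c72c41 → (199, 44, 65).
R = 28 + 0.07 × (199 − 28) = 28 + 0.07 × 171 = 39.97 → 40
G = 40 + 0.07 × (44 − 40) = 40 + 0.07 × 4 = 40.28 → 40
B = 86 + 0.07 × (65 − 86) = 86 + 0.07 × -21 = 84.53 → 85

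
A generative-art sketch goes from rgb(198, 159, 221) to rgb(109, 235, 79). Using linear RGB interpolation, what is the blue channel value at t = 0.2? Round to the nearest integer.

B = 221 + 0.2 × (79 − 221) = 192.6 → 193

193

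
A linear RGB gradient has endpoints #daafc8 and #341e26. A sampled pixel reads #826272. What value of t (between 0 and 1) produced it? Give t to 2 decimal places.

0.53

Invert the lerp on the R channel (largest span, 166): t = (130 − 218) / (52 − 218) = -88/-166 = 0.53012.
Check on G: (98 − 175)/(30 − 175) = 0.531 ✓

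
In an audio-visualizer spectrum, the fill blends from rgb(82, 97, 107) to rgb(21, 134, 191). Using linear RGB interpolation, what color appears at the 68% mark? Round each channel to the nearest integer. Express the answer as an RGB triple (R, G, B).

68% corresponds to t = 0.68.
R = 82 + 0.68 × (21 − 82) = 82 + 0.68 × -61 = 40.52 → 41
G = 97 + 0.68 × (134 − 97) = 97 + 0.68 × 37 = 122.16 → 122
B = 107 + 0.68 × (191 − 107) = 107 + 0.68 × 84 = 164.12 → 164
So the blended color is (41, 122, 164), about #297aa4.

(41, 122, 164)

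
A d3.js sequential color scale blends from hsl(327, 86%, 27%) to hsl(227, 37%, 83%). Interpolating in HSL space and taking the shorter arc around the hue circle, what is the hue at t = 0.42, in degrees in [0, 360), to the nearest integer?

285

Hue arc: Δh = 227 − 327 = -100° (|Δh| ≤ 180, already the shorter path).
H = 327 + 0.42 × (-100) = 285 → 285°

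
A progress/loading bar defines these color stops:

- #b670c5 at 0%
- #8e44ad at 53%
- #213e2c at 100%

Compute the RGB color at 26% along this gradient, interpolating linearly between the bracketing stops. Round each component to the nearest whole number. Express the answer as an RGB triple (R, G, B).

26% lies between the 0% and 53% stops, so the local fraction is t = (26 − 0)/(53 − 0) = 26/53 ≈ 0.4906.
#b670c5 → (182, 112, 197); #8e44ad → (142, 68, 173).
R = 182 + 0.4906 × (142 − 182) = 162.376 → 162
G = 112 + 0.4906 × (68 − 112) = 90.414 → 90
B = 197 + 0.4906 × (173 − 197) = 185.226 → 185

(162, 90, 185)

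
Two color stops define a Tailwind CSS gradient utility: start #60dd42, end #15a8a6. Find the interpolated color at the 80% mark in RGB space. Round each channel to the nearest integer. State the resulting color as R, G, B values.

#60dd42 → (96, 221, 66); #15a8a6 → (21, 168, 166).
80% corresponds to t = 0.8.
R = 96 + 0.8 × (21 − 96) = 96 + 0.8 × -75 = 36 → 36
G = 221 + 0.8 × (168 − 221) = 221 + 0.8 × -53 = 178.6 → 179
B = 66 + 0.8 × (166 − 66) = 66 + 0.8 × 100 = 146 → 146
So the blended color is (36, 179, 146), about #24b392.

(36, 179, 146)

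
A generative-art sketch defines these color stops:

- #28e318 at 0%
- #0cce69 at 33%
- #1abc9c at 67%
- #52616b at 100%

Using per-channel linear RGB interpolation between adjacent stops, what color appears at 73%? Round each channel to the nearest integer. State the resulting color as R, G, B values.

(36, 171, 147)

73% lies between the 67% and 100% stops, so the local fraction is t = (73 − 67)/(100 − 67) = 6/33 ≈ 0.1818.
#1abc9c → (26, 188, 156); #52616b → (82, 97, 107).
R = 26 + 0.1818 × (82 − 26) = 36.181 → 36
G = 188 + 0.1818 × (97 − 188) = 171.456 → 171
B = 156 + 0.1818 × (107 − 156) = 147.092 → 147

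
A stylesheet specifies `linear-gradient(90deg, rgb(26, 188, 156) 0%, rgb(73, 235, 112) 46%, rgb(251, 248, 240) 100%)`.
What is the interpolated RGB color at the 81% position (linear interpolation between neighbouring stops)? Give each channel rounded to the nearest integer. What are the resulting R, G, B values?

81% lies between the 46% and 100% stops, so the local fraction is t = (81 − 46)/(100 − 46) = 35/54 ≈ 0.6481.
R = 73 + 0.6481 × (251 − 73) = 188.362 → 188
G = 235 + 0.6481 × (248 − 235) = 243.425 → 243
B = 112 + 0.6481 × (240 − 112) = 194.957 → 195

(188, 243, 195)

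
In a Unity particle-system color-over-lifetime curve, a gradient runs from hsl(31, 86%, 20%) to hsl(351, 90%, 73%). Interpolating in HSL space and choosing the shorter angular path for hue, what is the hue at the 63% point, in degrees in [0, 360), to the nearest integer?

6

Hue: 351 − 31 = 320°, but |320| > 180 so the shorter arc goes the other way: Δh = 320 − 360 = -40°.
H = 31 + 0.63 × (-40) = 5.8 → 6°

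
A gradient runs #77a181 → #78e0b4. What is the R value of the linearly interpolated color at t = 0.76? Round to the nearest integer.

R₁ = 119 (from #77a181), R₂ = 120 (from #78e0b4).
R = 119 + 0.76 × (120 − 119) = 119.76 → 120

120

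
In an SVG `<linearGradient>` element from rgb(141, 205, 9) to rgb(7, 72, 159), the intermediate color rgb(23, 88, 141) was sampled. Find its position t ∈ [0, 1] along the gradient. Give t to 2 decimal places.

Invert the lerp on the B channel (largest span, 150): t = (141 − 9) / (159 − 9) = 132/150 = 0.88.
Check on R: (23 − 141)/(7 − 141) = 0.8806 ✓

0.88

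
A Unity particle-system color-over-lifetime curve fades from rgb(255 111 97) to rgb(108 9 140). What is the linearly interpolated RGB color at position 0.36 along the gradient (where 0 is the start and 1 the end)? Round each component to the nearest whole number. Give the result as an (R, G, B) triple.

(202, 74, 112)

R = 255 + 0.36 × (108 − 255) = 255 + 0.36 × -147 = 202.08 → 202
G = 111 + 0.36 × (9 − 111) = 111 + 0.36 × -102 = 74.28 → 74
B = 97 + 0.36 × (140 − 97) = 97 + 0.36 × 43 = 112.48 → 112
So the blended color is (202, 74, 112), about #ca4a70.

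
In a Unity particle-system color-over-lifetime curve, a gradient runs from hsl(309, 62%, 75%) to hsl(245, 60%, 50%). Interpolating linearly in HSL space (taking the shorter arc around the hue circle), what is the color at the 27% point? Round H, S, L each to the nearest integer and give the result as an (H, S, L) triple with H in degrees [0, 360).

(292, 61, 68)

Hue arc: Δh = 245 − 309 = -64° (|Δh| ≤ 180, already the shorter path).
H = 309 + 0.27 × (-64) = 291.72 → 292°
S = 62 + 0.27 × (60 − 62) = 61.46 → 61%
L = 75 + 0.27 × (50 − 75) = 68.25 → 68%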